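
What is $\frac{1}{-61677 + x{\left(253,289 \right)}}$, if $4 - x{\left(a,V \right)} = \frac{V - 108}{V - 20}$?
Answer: $- \frac{269}{16590218} \approx -1.6214 \cdot 10^{-5}$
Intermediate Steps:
$x{\left(a,V \right)} = 4 - \frac{-108 + V}{-20 + V}$ ($x{\left(a,V \right)} = 4 - \frac{V - 108}{V - 20} = 4 - \frac{-108 + V}{-20 + V}$)
$\frac{1}{-61677 + x{\left(253,289 \right)}} = \frac{1}{-61677 + \frac{28 + 3 \cdot 289}{-20 + 289}} = \frac{1}{-61677 + \frac{28 + 867}{269}} = \frac{1}{-61677 + \frac{1}{269} \cdot 895} = \frac{1}{-61677 + \frac{895}{269}} = \frac{1}{- \frac{16590218}{269}} = - \frac{269}{16590218}$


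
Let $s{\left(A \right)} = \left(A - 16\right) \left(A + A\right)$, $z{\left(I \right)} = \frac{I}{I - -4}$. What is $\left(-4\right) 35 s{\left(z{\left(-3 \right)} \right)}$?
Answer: $-15960$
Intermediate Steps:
$z{\left(I \right)} = \frac{I}{4 + I}$ ($z{\left(I \right)} = \frac{I}{I + 4} = \frac{I}{4 + I}$)
$s{\left(A \right)} = 2 A \left(-16 + A\right)$ ($s{\left(A \right)} = \left(-16 + A\right) 2 A = 2 A \left(-16 + A\right)$)
$\left(-4\right) 35 s{\left(z{\left(-3 \right)} \right)} = \left(-4\right) 35 \cdot 2 \left(- \frac{3}{4 - 3}\right) \left(-16 - \frac{3}{4 - 3}\right) = - 140 \cdot 2 \left(- \frac{3}{1}\right) \left(-16 - \frac{3}{1}\right) = - 140 \cdot 2 \left(\left(-3\right) 1\right) \left(-16 - 3\right) = - 140 \cdot 2 \left(-3\right) \left(-16 - 3\right) = - 140 \cdot 2 \left(-3\right) \left(-19\right) = \left(-140\right) 114 = -15960$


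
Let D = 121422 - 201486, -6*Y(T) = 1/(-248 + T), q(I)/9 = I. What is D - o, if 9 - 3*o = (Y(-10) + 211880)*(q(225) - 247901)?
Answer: -20161325081816/1161 ≈ -1.7365e+10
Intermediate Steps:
q(I) = 9*I
Y(T) = -1/(6*(-248 + T))
D = -80064
o = 20161232127512/1161 (o = 3 - (-1/(-1488 + 6*(-10)) + 211880)*(9*225 - 247901)/3 = 3 - (-1/(-1488 - 60) + 211880)*(2025 - 247901)/3 = 3 - (-1/(-1548) + 211880)*(-245876)/3 = 3 - (-1*(-1/1548) + 211880)*(-245876)/3 = 3 - (1/1548 + 211880)*(-245876)/3 = 3 - 327990241*(-245876)/4644 = 3 - ⅓*(-20161232124029/387) = 3 + 20161232124029/1161 = 20161232127512/1161 ≈ 1.7365e+10)
D - o = -80064 - 1*20161232127512/1161 = -80064 - 20161232127512/1161 = -20161325081816/1161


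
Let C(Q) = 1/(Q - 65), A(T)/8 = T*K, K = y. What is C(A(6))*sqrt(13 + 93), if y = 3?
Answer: sqrt(106)/79 ≈ 0.13032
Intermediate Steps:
K = 3
A(T) = 24*T (A(T) = 8*(T*3) = 8*(3*T) = 24*T)
C(Q) = 1/(-65 + Q)
C(A(6))*sqrt(13 + 93) = sqrt(13 + 93)/(-65 + 24*6) = sqrt(106)/(-65 + 144) = sqrt(106)/79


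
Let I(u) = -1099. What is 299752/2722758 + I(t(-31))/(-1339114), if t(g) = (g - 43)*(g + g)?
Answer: 28885315055/260434525458 ≈ 0.11091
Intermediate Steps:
t(g) = 2*g*(-43 + g) (t(g) = (-43 + g)*(2*g) = 2*g*(-43 + g))
299752/2722758 + I(t(-31))/(-1339114) = 299752/2722758 - 1099/(-1339114) = 299752*(1/2722758) - 1099*(-1/1339114) = 149876/1361379 + 157/191302 = 28885315055/260434525458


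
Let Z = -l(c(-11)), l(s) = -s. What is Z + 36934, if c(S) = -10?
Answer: 36924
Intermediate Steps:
Z = -10 (Z = -(-1)*(-10) = -1*10 = -10)
Z + 36934 = -10 + 36934 = 36924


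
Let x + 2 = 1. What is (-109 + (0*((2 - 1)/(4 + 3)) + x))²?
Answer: 12100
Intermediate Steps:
x = -1 (x = -2 + 1 = -1)
(-109 + (0*((2 - 1)/(4 + 3)) + x))² = (-109 + (0*((2 - 1)/(4 + 3)) - 1))² = (-109 + (0*(1/7) - 1))² = (-109 + (0*(1*(⅐)) - 1))² = (-109 + (0*(⅐) - 1))² = (-109 + (0 - 1))² = (-109 - 1)² = (-110)² = 12100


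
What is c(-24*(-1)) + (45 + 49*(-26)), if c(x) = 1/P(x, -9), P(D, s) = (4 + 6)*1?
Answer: -12289/10 ≈ -1228.9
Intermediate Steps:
P(D, s) = 10 (P(D, s) = 10*1 = 10)
c(x) = ⅒ (c(x) = 1/10 = ⅒)
c(-24*(-1)) + (45 + 49*(-26)) = ⅒ + (45 + 49*(-26)) = ⅒ + (45 - 1274) = ⅒ - 1229 = -12289/10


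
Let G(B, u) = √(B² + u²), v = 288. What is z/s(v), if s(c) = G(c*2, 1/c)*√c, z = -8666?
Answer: -103992*√325666610/2116832965 ≈ -0.88654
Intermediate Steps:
s(c) = √c*√(c⁻² + 4*c²) (s(c) = √((c*2)² + (1/c)²)*√c = √((2*c)² + c⁻²)*√c = √(4*c² + c⁻²)*√c = √(c⁻² + 4*c²)*√c = √c*√(c⁻² + 4*c²))
z/s(v) = -8666*12*√2/√(1 + 4*288⁴) = -8666*12*√2/√(1 + 4*6879707136) = -8666*12*√2/√(1 + 27518828544) = -8666*12*√325666610/2116832965 = -103992*√325666610/2116832965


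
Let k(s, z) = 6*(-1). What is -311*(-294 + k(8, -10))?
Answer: 93300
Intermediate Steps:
k(s, z) = -6
-311*(-294 + k(8, -10)) = -311*(-294 - 6) = -311*(-300) = 93300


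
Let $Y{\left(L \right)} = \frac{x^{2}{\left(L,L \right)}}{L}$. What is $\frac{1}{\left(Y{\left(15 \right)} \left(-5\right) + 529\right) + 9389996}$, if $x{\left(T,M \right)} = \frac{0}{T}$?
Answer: $\frac{1}{9390525} \approx 1.0649 \cdot 10^{-7}$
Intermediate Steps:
$x{\left(T,M \right)} = 0$
$Y{\left(L \right)} = 0$ ($Y{\left(L \right)} = \frac{0^{2}}{L} = \frac{0}{L} = 0$)
$\frac{1}{\left(Y{\left(15 \right)} \left(-5\right) + 529\right) + 9389996} = \frac{1}{\left(0 \left(-5\right) + 529\right) + 9389996} = \frac{1}{\left(0 + 529\right) + 9389996} = \frac{1}{529 + 9389996} = \frac{1}{9390525}$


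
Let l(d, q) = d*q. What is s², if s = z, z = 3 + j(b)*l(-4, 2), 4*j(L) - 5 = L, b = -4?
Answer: 1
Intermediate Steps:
j(L) = 5/4 + L/4
z = 1 (z = 3 + (5/4 + (¼)*(-4))*(-4*2) = 3 + (5/4 - 1)*(-8) = 3 + (¼)*(-8) = 3 - 2 = 1)
s = 1
s² = 1² = 1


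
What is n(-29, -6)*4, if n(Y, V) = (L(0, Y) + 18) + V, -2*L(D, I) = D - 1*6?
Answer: 60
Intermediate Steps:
L(D, I) = 3 - D/2 (L(D, I) = -(D - 1*6)/2 = -(D - 6)/2 = -(-6 + D)/2 = 3 - D/2)
n(Y, V) = 21 + V (n(Y, V) = ((3 - 1/2*0) + 18) + V = ((3 + 0) + 18) + V = (3 + 18) + V = 21 + V)
n(-29, -6)*4 = (21 - 6)*4 = 15*4 = 60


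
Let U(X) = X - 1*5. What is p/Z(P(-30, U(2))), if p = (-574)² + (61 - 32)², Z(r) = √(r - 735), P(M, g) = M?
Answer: -330317*I*√85/255 ≈ -11943.0*I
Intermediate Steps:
U(X) = -5 + X (U(X) = X - 5 = -5 + X)
Z(r) = √(-735 + r)
p = 330317 (p = 329476 + 29² = 329476 + 841 = 330317)
p/Z(P(-30, U(2))) = 330317/(√(-735 - 30)) = 330317/(√(-765)) = 330317/((3*I*√85)) = 330317*(-I*√85/255) = -330317*I*√85/255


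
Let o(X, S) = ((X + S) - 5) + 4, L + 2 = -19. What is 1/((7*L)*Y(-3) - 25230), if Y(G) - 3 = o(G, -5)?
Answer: -1/24348 ≈ -4.1071e-5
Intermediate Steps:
L = -21 (L = -2 - 19 = -21)
o(X, S) = -1 + S + X (o(X, S) = ((S + X) - 5) + 4 = (-5 + S + X) + 4 = -1 + S + X)
Y(G) = -3 + G (Y(G) = 3 + (-1 - 5 + G) = 3 + (-6 + G) = -3 + G)
1/((7*L)*Y(-3) - 25230) = 1/((7*(-21))*(-3 - 3) - 25230) = 1/(-147*(-6) - 25230) = 1/(882 - 25230) = 1/(-24348) = -1/24348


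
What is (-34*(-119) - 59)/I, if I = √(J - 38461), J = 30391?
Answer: -1329*I*√8070/2690 ≈ -44.382*I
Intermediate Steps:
I = I*√8070 (I = √(30391 - 38461) = √(-8070) = I*√8070 ≈ 89.833*I)
(-34*(-119) - 59)/I = (-34*(-119) - 59)/((I*√8070)) = (4046 - 59)*(-I*√8070/8070) = 3987*(-I*√8070/8070) = -1329*I*√8070/2690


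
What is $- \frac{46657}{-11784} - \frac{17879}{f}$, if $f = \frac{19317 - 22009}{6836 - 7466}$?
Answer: $- \frac{33151666259}{7930632} \approx -4180.2$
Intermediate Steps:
$f = \frac{1346}{315}$ ($f = - \frac{2692}{-630} = \left(-2692\right) \left(- \frac{1}{630}\right) = \frac{1346}{315} \approx 4.273$)
$- \frac{46657}{-11784} - \frac{17879}{f} = - \frac{46657}{-11784} - \frac{17879}{\frac{1346}{315}} = \left(-46657\right) \left(- \frac{1}{11784}\right) - \frac{5631885}{1346} = \frac{46657}{11784} - \frac{5631885}{1346} = - \frac{33151666259}{7930632}$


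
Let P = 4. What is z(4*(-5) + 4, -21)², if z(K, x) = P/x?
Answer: 16/441 ≈ 0.036281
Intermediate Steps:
z(K, x) = 4/x
z(4*(-5) + 4, -21)² = (4/(-21))² = (4*(-1/21))² = (-4/21)² = 16/441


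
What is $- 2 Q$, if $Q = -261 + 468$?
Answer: $-414$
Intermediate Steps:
$Q = 207$
$- 2 Q = \left(-2\right) 207 = -414$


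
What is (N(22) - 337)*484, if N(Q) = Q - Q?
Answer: -163108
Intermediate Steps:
N(Q) = 0
(N(22) - 337)*484 = (0 - 337)*484 = -337*484 = -163108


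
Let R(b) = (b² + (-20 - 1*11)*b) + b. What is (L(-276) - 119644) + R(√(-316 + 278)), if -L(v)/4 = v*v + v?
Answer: -423282 - 30*I*√38 ≈ -4.2328e+5 - 184.93*I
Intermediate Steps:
L(v) = -4*v - 4*v² (L(v) = -4*(v*v + v) = -4*(v² + v) = -4*(v + v²) = -4*v - 4*v²)
R(b) = b² - 30*b (R(b) = (b² + (-20 - 11)*b) + b = (b² - 31*b) + b = b² - 30*b)
(L(-276) - 119644) + R(√(-316 + 278)) = (-4*(-276)*(1 - 276) - 119644) + √(-316 + 278)*(-30 + √(-316 + 278)) = (-4*(-276)*(-275) - 119644) + √(-38)*(-30 + √(-38)) = (-303600 - 119644) + (I*√38)*(-30 + I*√38) = -423244 + I*√38*(-30 + I*√38)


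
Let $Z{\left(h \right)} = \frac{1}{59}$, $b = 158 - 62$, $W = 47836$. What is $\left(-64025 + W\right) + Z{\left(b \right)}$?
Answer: $- \frac{955150}{59} \approx -16189.0$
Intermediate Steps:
$b = 96$
$Z{\left(h \right)} = \frac{1}{59}$
$\left(-64025 + W\right) + Z{\left(b \right)} = \left(-64025 + 47836\right) + \frac{1}{59} = -16189 + \frac{1}{59} = - \frac{955150}{59}$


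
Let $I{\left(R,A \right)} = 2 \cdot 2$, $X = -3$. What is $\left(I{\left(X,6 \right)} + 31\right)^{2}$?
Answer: $1225$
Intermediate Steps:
$I{\left(R,A \right)} = 4$
$\left(I{\left(X,6 \right)} + 31\right)^{2} = \left(4 + 31\right)^{2} = 35^{2} = 1225$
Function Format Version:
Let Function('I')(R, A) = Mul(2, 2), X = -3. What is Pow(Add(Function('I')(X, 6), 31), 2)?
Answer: 1225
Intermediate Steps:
Function('I')(R, A) = 4
Pow(Add(Function('I')(X, 6), 31), 2) = Pow(Add(4, 31), 2) = Pow(35, 2) = 1225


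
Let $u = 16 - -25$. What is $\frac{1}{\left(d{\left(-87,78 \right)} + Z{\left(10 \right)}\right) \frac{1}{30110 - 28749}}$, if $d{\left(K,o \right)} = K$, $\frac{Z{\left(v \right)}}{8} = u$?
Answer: $\frac{1361}{241} \approx 5.6473$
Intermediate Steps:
$u = 41$ ($u = 16 + 25 = 41$)
$Z{\left(v \right)} = 328$ ($Z{\left(v \right)} = 8 \cdot 41 = 328$)
$\frac{1}{\left(d{\left(-87,78 \right)} + Z{\left(10 \right)}\right) \frac{1}{30110 - 28749}} = \frac{1}{\left(-87 + 328\right) \frac{1}{30110 - 28749}} = \frac{1}{241 \cdot \frac{1}{1361}} = \frac{1}{\frac{241}{1361}} = \frac{1361}{241}$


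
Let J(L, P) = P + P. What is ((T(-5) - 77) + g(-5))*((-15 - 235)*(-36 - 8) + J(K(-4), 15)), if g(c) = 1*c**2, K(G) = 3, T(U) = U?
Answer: -628710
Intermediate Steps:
J(L, P) = 2*P
g(c) = c**2
((T(-5) - 77) + g(-5))*((-15 - 235)*(-36 - 8) + J(K(-4), 15)) = ((-5 - 77) + (-5)**2)*((-15 - 235)*(-36 - 8) + 2*15) = (-82 + 25)*(-250*(-44) + 30) = -57*(11000 + 30) = -57*11030 = -628710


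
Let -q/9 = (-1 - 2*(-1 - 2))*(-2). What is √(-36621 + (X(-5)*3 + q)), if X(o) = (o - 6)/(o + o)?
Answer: I*√3652770/10 ≈ 191.12*I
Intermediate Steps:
X(o) = (-6 + o)/(2*o) (X(o) = (-6 + o)/((2*o)) = (-6 + o)*(1/(2*o)) = (-6 + o)/(2*o))
q = 90 (q = -9*(-1 - 2*(-1 - 2))*(-2) = -9*(-1 - 2*(-3))*(-2) = -9*(-1 + 6)*(-2) = -45*(-2) = -9*(-10) = 90)
√(-36621 + (X(-5)*3 + q)) = √(-36621 + (((½)*(-6 - 5)/(-5))*3 + 90)) = √(-36621 + (((½)*(-⅕)*(-11))*3 + 90)) = √(-36621 + ((11/10)*3 + 90)) = √(-36621 + (33/10 + 90)) = √(-36621 + 933/10) = √(-365277/10) = I*√3652770/10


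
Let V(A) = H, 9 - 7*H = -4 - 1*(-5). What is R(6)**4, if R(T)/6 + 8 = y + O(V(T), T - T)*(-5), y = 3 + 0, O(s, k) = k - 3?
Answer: 12960000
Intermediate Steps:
H = 8/7 (H = 9/7 - (-4 - 1*(-5))/7 = 9/7 - (-4 + 5)/7 = 9/7 - 1/7*1 = 9/7 - 1/7 = 8/7 ≈ 1.1429)
V(A) = 8/7
O(s, k) = -3 + k
y = 3
R(T) = 60 (R(T) = -48 + 6*(3 + (-3 + (T - T))*(-5)) = -48 + 6*(3 + (-3 + 0)*(-5)) = -48 + 6*(3 - 3*(-5)) = -48 + 6*(3 + 15) = -48 + 6*18 = -48 + 108 = 60)
R(6)**4 = 60**4 = 12960000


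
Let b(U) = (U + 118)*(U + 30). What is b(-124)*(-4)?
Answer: -2256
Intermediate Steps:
b(U) = (30 + U)*(118 + U) (b(U) = (118 + U)*(30 + U) = (30 + U)*(118 + U))
b(-124)*(-4) = (3540 + (-124)**2 + 148*(-124))*(-4) = (3540 + 15376 - 18352)*(-4) = 564*(-4) = -2256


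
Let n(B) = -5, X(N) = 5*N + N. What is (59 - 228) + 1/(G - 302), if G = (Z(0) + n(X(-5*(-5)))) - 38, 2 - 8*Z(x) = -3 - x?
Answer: -465603/2755 ≈ -169.00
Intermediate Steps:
X(N) = 6*N
Z(x) = 5/8 + x/8 (Z(x) = ¼ - (-3 - x)/8 = ¼ + (3/8 + x/8) = 5/8 + x/8)
G = -339/8 (G = ((5/8 + (⅛)*0) - 5) - 38 = ((5/8 + 0) - 5) - 38 = (5/8 - 5) - 38 = -35/8 - 38 = -339/8 ≈ -42.375)
(59 - 228) + 1/(G - 302) = (59 - 228) + 1/(-339/8 - 302) = -169 + 1/(-2755/8) = -169 - 8/2755 = -465603/2755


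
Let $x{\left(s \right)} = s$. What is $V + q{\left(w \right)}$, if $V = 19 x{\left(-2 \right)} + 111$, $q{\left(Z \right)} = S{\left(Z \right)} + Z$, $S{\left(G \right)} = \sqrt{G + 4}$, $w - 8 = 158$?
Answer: $239 + \sqrt{170} \approx 252.04$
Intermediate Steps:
$w = 166$ ($w = 8 + 158 = 166$)
$S{\left(G \right)} = \sqrt{4 + G}$
$q{\left(Z \right)} = Z + \sqrt{4 + Z}$ ($q{\left(Z \right)} = \sqrt{4 + Z} + Z = Z + \sqrt{4 + Z}$)
$V = 73$ ($V = 19 \left(-2\right) + 111 = -38 + 111 = 73$)
$V + q{\left(w \right)} = 73 + \left(166 + \sqrt{4 + 166}\right) = 73 + \left(166 + \sqrt{170}\right) = 239 + \sqrt{170}$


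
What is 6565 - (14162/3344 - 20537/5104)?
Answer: 636626945/96976 ≈ 6564.8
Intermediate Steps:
6565 - (14162/3344 - 20537/5104) = 6565 - (14162*(1/3344) - 20537*1/5104) = 6565 - (7081/1672 - 1867/464) = 6565 - 1*20495/96976 = 6565 - 20495/96976 = 636626945/96976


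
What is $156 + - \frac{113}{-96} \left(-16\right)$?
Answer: $\frac{823}{6} \approx 137.17$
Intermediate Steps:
$156 + - \frac{113}{-96} \left(-16\right) = 156 + \left(-113\right) \left(- \frac{1}{96}\right) \left(-16\right) = 156 + \frac{113}{96} \left(-16\right) = 156 - \frac{113}{6} = \frac{823}{6}$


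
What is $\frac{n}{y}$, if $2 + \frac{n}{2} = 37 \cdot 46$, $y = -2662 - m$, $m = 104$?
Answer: $- \frac{1700}{1383} \approx -1.2292$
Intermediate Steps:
$y = -2766$ ($y = -2662 - 104 = -2766$)
$n = 3400$ ($n = -4 + 2 \cdot 37 \cdot 46 = -4 + 2 \cdot 1702 = -4 + 3404 = 3400$)
$\frac{n}{y} = \frac{3400}{-2766} = 3400 \left(- \frac{1}{2766}\right) = - \frac{1700}{1383}$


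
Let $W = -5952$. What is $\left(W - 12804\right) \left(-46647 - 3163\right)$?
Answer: $934236360$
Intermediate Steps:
$\left(W - 12804\right) \left(-46647 - 3163\right) = \left(-5952 - 12804\right) \left(-46647 - 3163\right) = \left(-18756\right) \left(-49810\right) = 934236360$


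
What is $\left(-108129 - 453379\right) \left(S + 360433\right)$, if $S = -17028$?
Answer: $-192824654740$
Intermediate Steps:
$\left(-108129 - 453379\right) \left(S + 360433\right) = \left(-108129 - 453379\right) \left(-17028 + 360433\right) = \left(-561508\right) 343405 = -192824654740$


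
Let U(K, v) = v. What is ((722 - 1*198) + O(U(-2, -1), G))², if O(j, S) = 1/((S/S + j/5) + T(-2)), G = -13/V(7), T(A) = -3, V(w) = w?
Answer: 33166081/121 ≈ 2.7410e+5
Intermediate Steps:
G = -13/7 ≈ -1.8571
O(j, S) = 1/(-2 + j/5) (O(j, S) = 1/((S/S + j/5) - 3) = 1/((1 + j*(⅕)) - 3) = 1/((1 + j/5) - 3) = 1/(-2 + j/5))
((722 - 1*198) + O(U(-2, -1), G))² = ((722 - 1*198) + 5/(-10 - 1))² = ((722 - 198) + 5/(-11))² = (524 + 5*(-1/11))² = (524 - 5/11)² = (5759/11)² = 33166081/121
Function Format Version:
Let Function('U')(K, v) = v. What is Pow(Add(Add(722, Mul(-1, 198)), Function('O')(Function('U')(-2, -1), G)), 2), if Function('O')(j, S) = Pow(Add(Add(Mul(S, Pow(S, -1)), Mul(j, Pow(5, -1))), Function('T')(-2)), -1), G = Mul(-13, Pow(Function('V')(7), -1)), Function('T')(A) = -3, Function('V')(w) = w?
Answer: Rational(33166081, 121) ≈ 2.7410e+5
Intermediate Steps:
G = Rational(-13, 7) (G = Mul(-13, Pow(7, -1)) = Mul(-13, Rational(1, 7)) = Rational(-13, 7) ≈ -1.8571)
Function('O')(j, S) = Pow(Add(-2, Mul(Rational(1, 5), j)), -1) (Function('O')(j, S) = Pow(Add(Add(Mul(S, Pow(S, -1)), Mul(j, Pow(5, -1))), -3), -1) = Pow(Add(Add(1, Mul(j, Rational(1, 5))), -3), -1) = Pow(Add(Add(1, Mul(Rational(1, 5), j)), -3), -1) = Pow(Add(-2, Mul(Rational(1, 5), j)), -1))
Pow(Add(Add(722, Mul(-1, 198)), Function('O')(Function('U')(-2, -1), G)), 2) = Pow(Add(Add(722, Mul(-1, 198)), Mul(5, Pow(Add(-10, -1), -1))), 2) = Pow(Add(Add(722, -198), Mul(5, Pow(-11, -1))), 2) = Pow(Add(524, Mul(5, Rational(-1, 11))), 2) = Pow(Add(524, Rational(-5, 11)), 2) = Pow(Rational(5759, 11), 2) = Rational(33166081, 121)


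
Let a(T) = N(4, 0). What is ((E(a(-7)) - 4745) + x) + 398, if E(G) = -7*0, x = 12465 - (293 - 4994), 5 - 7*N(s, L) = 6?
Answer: 12819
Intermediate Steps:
N(s, L) = -⅐ (N(s, L) = 5/7 - ⅐*6 = 5/7 - 6/7 = -⅐)
a(T) = -⅐
x = 17166 (x = 12465 - 1*(-4701) = 12465 + 4701 = 17166)
E(G) = 0
((E(a(-7)) - 4745) + x) + 398 = ((0 - 4745) + 17166) + 398 = (-4745 + 17166) + 398 = 12421 + 398 = 12819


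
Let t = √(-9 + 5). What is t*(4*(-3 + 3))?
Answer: 0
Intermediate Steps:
t = 2*I (t = √(-4) = 2*I ≈ 2.0*I)
t*(4*(-3 + 3)) = (2*I)*(4*(-3 + 3)) = (2*I)*(4*0) = (2*I)*0 = 0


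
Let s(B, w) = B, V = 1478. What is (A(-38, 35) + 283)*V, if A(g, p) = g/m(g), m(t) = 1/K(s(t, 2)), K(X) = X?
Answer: 2552506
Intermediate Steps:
m(t) = 1/t
A(g, p) = g² (A(g, p) = g/(1/g) = g*g = g²)
(A(-38, 35) + 283)*V = ((-38)² + 283)*1478 = (1444 + 283)*1478 = 1727*1478 = 2552506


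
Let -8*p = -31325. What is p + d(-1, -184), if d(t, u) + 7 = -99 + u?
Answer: 29005/8 ≈ 3625.6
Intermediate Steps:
p = 31325/8 (p = -⅛*(-31325) = 31325/8 ≈ 3915.6)
d(t, u) = -106 + u (d(t, u) = -7 + (-99 + u) = -106 + u)
p + d(-1, -184) = 31325/8 + (-106 - 184) = 31325/8 - 290 = 29005/8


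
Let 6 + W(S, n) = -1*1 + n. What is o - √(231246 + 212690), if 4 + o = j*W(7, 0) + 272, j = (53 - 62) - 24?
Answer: 499 - 4*√27746 ≈ -167.29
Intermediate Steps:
j = -33 (j = -9 - 24 = -33)
W(S, n) = -7 + n (W(S, n) = -6 + (-1*1 + n) = -6 + (-1 + n) = -7 + n)
o = 499 (o = -4 + (-33*(-7 + 0) + 272) = -4 + (-33*(-7) + 272) = -4 + (231 + 272) = -4 + 503 = 499)
o - √(231246 + 212690) = 499 - √(231246 + 212690) = 499 - √443936 = 499 - 4*√27746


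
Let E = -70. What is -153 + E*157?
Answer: -11143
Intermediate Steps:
-153 + E*157 = -153 - 70*157 = -153 - 10990 = -11143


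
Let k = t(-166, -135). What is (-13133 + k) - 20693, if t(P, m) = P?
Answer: -33992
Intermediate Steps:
k = -166
(-13133 + k) - 20693 = (-13133 - 166) - 20693 = -13299 - 20693 = -33992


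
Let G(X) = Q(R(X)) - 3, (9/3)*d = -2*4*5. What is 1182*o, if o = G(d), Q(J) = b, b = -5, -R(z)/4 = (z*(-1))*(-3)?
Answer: -9456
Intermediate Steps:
R(z) = -12*z (R(z) = -4*z*(-1)*(-3) = -4*(-z)*(-3) = -12*z)
d = -40/3 (d = (-2*4*5)/3 = (-8*5)/3 = (1/3)*(-40) = -40/3 ≈ -13.333)
Q(J) = -5
G(X) = -8 (G(X) = -5 - 3 = -8)
o = -8
1182*o = 1182*(-8) = -9456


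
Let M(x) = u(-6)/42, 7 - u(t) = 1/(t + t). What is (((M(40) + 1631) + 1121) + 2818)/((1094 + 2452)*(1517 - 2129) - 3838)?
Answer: -561473/219138192 ≈ -0.0025622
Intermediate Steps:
u(t) = 7 - 1/(2*t) (u(t) = 7 - 1/(t + t) = 7 - 1/(2*t))
M(x) = 85/504 (M(x) = (7 - ½/(-6))/42 = (7 - ½*(-⅙))*(1/42) = (7 + 1/12)*(1/42) = (85/12)*(1/42) = 85/504)
(((M(40) + 1631) + 1121) + 2818)/((1094 + 2452)*(1517 - 2129) - 3838) = (((85/504 + 1631) + 1121) + 2818)/((1094 + 2452)*(1517 - 2129) - 3838) = ((822109/504 + 1121) + 2818)/(3546*(-612) - 3838) = (1387093/504 + 2818)/(-2170152 - 3838) = (2807365/504)/(-2173990) = (2807365/504)*(-1/2173990) = -561473/219138192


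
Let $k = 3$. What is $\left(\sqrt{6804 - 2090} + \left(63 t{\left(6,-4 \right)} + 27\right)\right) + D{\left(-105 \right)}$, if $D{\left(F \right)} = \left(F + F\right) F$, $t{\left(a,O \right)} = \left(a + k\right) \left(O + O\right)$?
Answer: $17541 + \sqrt{4714} \approx 17610.0$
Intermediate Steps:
$t{\left(a,O \right)} = 2 O \left(3 + a\right)$ ($t{\left(a,O \right)} = \left(a + 3\right) \left(O + O\right) = \left(3 + a\right) 2 O = 2 O \left(3 + a\right)$)
$D{\left(F \right)} = 2 F^{2}$ ($D{\left(F \right)} = 2 F F = 2 F^{2}$)
$\left(\sqrt{6804 - 2090} + \left(63 t{\left(6,-4 \right)} + 27\right)\right) + D{\left(-105 \right)} = \left(\sqrt{6804 - 2090} + \left(63 \cdot 2 \left(-4\right) \left(3 + 6\right) + 27\right)\right) + 2 \left(-105\right)^{2} = \left(\sqrt{4714} + \left(63 \cdot 2 \left(-4\right) 9 + 27\right)\right) + 2 \cdot 11025 = \left(\sqrt{4714} + \left(63 \left(-72\right) + 27\right)\right) + 22050 = \left(\sqrt{4714} + \left(-4536 + 27\right)\right) + 22050 = \left(\sqrt{4714} - 4509\right) + 22050 = \left(-4509 + \sqrt{4714}\right) + 22050 = 17541 + \sqrt{4714}$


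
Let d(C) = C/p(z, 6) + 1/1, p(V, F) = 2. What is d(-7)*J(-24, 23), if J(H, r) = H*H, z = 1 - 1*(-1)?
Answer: -1440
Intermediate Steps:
z = 2 (z = 1 + 1 = 2)
d(C) = 1 + C/2 (d(C) = C/2 + 1/1 = C*(½) + 1*1 = C/2 + 1 = 1 + C/2)
J(H, r) = H²
d(-7)*J(-24, 23) = (1 + (½)*(-7))*(-24)² = (1 - 7/2)*576 = -5/2*576 = -1440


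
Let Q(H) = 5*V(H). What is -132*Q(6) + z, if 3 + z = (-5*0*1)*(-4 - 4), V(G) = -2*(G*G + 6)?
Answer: 55437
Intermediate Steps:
V(G) = -12 - 2*G² (V(G) = -2*(G² + 6) = -2*(6 + G²) = -12 - 2*G²)
Q(H) = -60 - 10*H² (Q(H) = 5*(-12 - 2*H²) = -60 - 10*H²)
z = -3 (z = -3 + (-5*0*1)*(-4 - 4) = -3 + (0*1)*(-8) = -3 + 0*(-8) = -3 + 0 = -3)
-132*Q(6) + z = -132*(-60 - 10*6²) - 3 = -132*(-60 - 10*36) - 3 = -132*(-60 - 360) - 3 = -132*(-420) - 3 = 55440 - 3 = 55437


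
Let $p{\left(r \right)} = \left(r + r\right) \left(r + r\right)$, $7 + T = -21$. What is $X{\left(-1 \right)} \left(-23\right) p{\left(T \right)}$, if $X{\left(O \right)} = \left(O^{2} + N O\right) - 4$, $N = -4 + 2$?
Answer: $72128$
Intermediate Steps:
$N = -2$
$T = -28$ ($T = -7 - 21 = -28$)
$p{\left(r \right)} = 4 r^{2}$ ($p{\left(r \right)} = 2 r 2 r = 4 r^{2}$)
$X{\left(O \right)} = -4 + O^{2} - 2 O$ ($X{\left(O \right)} = \left(O^{2} - 2 O\right) - 4 = -4 + O^{2} - 2 O$)
$X{\left(-1 \right)} \left(-23\right) p{\left(T \right)} = \left(-4 + \left(-1\right)^{2} - -2\right) \left(-23\right) 4 \left(-28\right)^{2} = \left(-4 + 1 + 2\right) \left(-23\right) 4 \cdot 784 = \left(-1\right) \left(-23\right) 3136 = 23 \cdot 3136 = 72128$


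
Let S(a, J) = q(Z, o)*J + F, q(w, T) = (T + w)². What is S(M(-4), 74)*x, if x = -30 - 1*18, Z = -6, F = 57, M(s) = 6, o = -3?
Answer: -290448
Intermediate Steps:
S(a, J) = 57 + 81*J (S(a, J) = (-3 - 6)²*J + 57 = (-9)²*J + 57 = 81*J + 57 = 57 + 81*J)
x = -48 (x = -30 - 18 = -48)
S(M(-4), 74)*x = (57 + 81*74)*(-48) = (57 + 5994)*(-48) = 6051*(-48) = -290448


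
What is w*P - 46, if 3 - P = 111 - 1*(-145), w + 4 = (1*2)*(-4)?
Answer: 2990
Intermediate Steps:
w = -12 (w = -4 + (1*2)*(-4) = -4 + 2*(-4) = -4 - 8 = -12)
P = -253 (P = 3 - (111 - 1*(-145)) = 3 - (111 + 145) = 3 - 1*256 = 3 - 256 = -253)
w*P - 46 = -12*(-253) - 46 = 3036 - 46 = 2990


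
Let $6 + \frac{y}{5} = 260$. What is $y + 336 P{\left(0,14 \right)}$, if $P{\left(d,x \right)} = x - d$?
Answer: $5974$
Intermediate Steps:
$y = 1270$ ($y = -30 + 5 \cdot 260 = -30 + 1300 = 1270$)
$y + 336 P{\left(0,14 \right)} = 1270 + 336 \left(14 - 0\right) = 1270 + 336 \left(14 + 0\right) = 1270 + 336 \cdot 14 = 1270 + 4704 = 5974$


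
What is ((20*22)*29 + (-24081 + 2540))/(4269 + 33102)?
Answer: -2927/12457 ≈ -0.23497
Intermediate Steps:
((20*22)*29 + (-24081 + 2540))/(4269 + 33102) = (440*29 - 21541)/37371 = (12760 - 21541)*(1/37371) = -8781*1/37371 = -2927/12457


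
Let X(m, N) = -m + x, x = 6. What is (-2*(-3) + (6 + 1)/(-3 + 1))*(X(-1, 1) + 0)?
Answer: 35/2 ≈ 17.500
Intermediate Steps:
X(m, N) = 6 - m (X(m, N) = -m + 6 = 6 - m)
(-2*(-3) + (6 + 1)/(-3 + 1))*(X(-1, 1) + 0) = (-2*(-3) + (6 + 1)/(-3 + 1))*((6 - 1*(-1)) + 0) = (6 + 7/(-2))*((6 + 1) + 0) = (6 + 7*(-½))*(7 + 0) = (6 - 7/2)*7 = (5/2)*7 = 35/2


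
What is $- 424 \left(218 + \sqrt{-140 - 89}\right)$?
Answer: $-92432 - 424 i \sqrt{229} \approx -92432.0 - 6416.3 i$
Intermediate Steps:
$- 424 \left(218 + \sqrt{-140 - 89}\right) = - 424 \left(218 + \sqrt{-229}\right) = - 424 \left(218 + i \sqrt{229}\right) = -92432 - 424 i \sqrt{229}$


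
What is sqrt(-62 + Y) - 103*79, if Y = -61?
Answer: -8137 + I*sqrt(123) ≈ -8137.0 + 11.091*I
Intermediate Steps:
sqrt(-62 + Y) - 103*79 = sqrt(-62 - 61) - 103*79 = sqrt(-123) - 8137 = I*sqrt(123) - 8137 = -8137 + I*sqrt(123)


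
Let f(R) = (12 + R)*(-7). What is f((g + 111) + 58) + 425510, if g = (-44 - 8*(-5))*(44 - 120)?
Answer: 422115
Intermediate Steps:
g = 304 (g = (-44 + 40)*(-76) = -4*(-76) = 304)
f(R) = -84 - 7*R
f((g + 111) + 58) + 425510 = (-84 - 7*((304 + 111) + 58)) + 425510 = (-84 - 7*(415 + 58)) + 425510 = (-84 - 7*473) + 425510 = (-84 - 3311) + 425510 = -3395 + 425510 = 422115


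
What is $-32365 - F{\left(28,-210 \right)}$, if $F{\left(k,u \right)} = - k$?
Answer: $-32337$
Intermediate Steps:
$-32365 - F{\left(28,-210 \right)} = -32365 - \left(-1\right) 28 = -32365 - -28 = -32365 + 28 = -32337$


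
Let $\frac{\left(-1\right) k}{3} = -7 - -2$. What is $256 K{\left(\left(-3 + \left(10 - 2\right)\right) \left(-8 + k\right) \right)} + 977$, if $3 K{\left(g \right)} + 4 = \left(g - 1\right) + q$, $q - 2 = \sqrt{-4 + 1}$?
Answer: $\frac{11123}{3} + \frac{256 i \sqrt{3}}{3} \approx 3707.7 + 147.8 i$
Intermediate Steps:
$q = 2 + i \sqrt{3}$ ($q = 2 + \sqrt{-4 + 1} = 2 + \sqrt{-3} = 2 + i \sqrt{3} \approx 2.0 + 1.732 i$)
$k = 15$ ($k = - 3 \left(-7 - -2\right) = - 3 \left(-7 + 2\right) = \left(-3\right) \left(-5\right) = 15$)
$K{\left(g \right)} = -1 + \frac{g}{3} + \frac{i \sqrt{3}}{3}$ ($K{\left(g \right)} = - \frac{4}{3} + \frac{\left(g - 1\right) + \left(2 + i \sqrt{3}\right)}{3} = - \frac{4}{3} + \frac{\left(-1 + g\right) + \left(2 + i \sqrt{3}\right)}{3} = - \frac{4}{3} + \frac{1 + g + i \sqrt{3}}{3} = - \frac{4}{3} + \left(\frac{1}{3} + \frac{g}{3} + \frac{i \sqrt{3}}{3}\right) = -1 + \frac{g}{3} + \frac{i \sqrt{3}}{3}$)
$256 K{\left(\left(-3 + \left(10 - 2\right)\right) \left(-8 + k\right) \right)} + 977 = 256 \left(-1 + \frac{\left(-3 + \left(10 - 2\right)\right) \left(-8 + 15\right)}{3} + \frac{i \sqrt{3}}{3}\right) + 977 = 256 \left(-1 + \frac{\left(-3 + 8\right) 7}{3} + \frac{i \sqrt{3}}{3}\right) + 977 = 256 \left(-1 + \frac{5 \cdot 7}{3} + \frac{i \sqrt{3}}{3}\right) + 977 = 256 \left(-1 + \frac{1}{3} \cdot 35 + \frac{i \sqrt{3}}{3}\right) + 977 = 256 \left(-1 + \frac{35}{3} + \frac{i \sqrt{3}}{3}\right) + 977 = 256 \left(\frac{32}{3} + \frac{i \sqrt{3}}{3}\right) + 977 = \left(\frac{8192}{3} + \frac{256 i \sqrt{3}}{3}\right) + 977 = \frac{11123}{3} + \frac{256 i \sqrt{3}}{3}$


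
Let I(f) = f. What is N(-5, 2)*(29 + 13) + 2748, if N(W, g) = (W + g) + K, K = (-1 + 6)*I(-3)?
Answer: 1992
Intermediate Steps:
K = -15 (K = (-1 + 6)*(-3) = 5*(-3) = -15)
N(W, g) = -15 + W + g (N(W, g) = (W + g) - 15 = -15 + W + g)
N(-5, 2)*(29 + 13) + 2748 = (-15 - 5 + 2)*(29 + 13) + 2748 = -18*42 + 2748 = -756 + 2748 = 1992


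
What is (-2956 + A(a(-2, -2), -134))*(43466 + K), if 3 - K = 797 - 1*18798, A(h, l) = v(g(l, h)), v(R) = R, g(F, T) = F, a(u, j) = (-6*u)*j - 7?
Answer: -189942300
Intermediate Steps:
a(u, j) = -7 - 6*j*u (a(u, j) = -6*j*u - 7 = -7 - 6*j*u)
A(h, l) = l
K = 18004 (K = 3 - (797 - 1*18798) = 3 - (797 - 18798) = 3 - 1*(-18001) = 3 + 18001 = 18004)
(-2956 + A(a(-2, -2), -134))*(43466 + K) = (-2956 - 134)*(43466 + 18004) = -3090*61470 = -189942300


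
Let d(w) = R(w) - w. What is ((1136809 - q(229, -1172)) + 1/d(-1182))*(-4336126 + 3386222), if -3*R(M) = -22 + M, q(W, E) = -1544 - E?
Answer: -2565505355406856/2375 ≈ -1.0802e+12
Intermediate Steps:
R(M) = 22/3 - M/3 (R(M) = -(-22 + M)/3 = 22/3 - M/3)
d(w) = 22/3 - 4*w/3 (d(w) = (22/3 - w/3) - w = 22/3 - 4*w/3)
((1136809 - q(229, -1172)) + 1/d(-1182))*(-4336126 + 3386222) = ((1136809 - (-1544 - 1*(-1172))) + 1/(22/3 - 4/3*(-1182)))*(-4336126 + 3386222) = ((1136809 - (-1544 + 1172)) + 1/(22/3 + 1576))*(-949904) = ((1136809 - 1*(-372)) + 1/(4750/3))*(-949904) = ((1136809 + 372) + 3/4750)*(-949904) = (1137181 + 3/4750)*(-949904) = (5401609753/4750)*(-949904) = -2565505355406856/2375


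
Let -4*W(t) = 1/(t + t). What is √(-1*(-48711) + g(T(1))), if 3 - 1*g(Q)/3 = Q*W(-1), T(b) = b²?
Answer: √779514/4 ≈ 220.73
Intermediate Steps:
W(t) = -1/(8*t) (W(t) = -1/(4*(t + t)) = -1/(2*t)/4 = -1/(8*t))
g(Q) = 9 - 3*Q/8 (g(Q) = 9 - 3*Q*(-⅛/(-1)) = 9 - 3*Q*(-⅛*(-1)) = 9 - 3*Q/8)
√(-1*(-48711) + g(T(1))) = √(-1*(-48711) + (9 - 3/8*1²)) = √(48711 + (9 - 3/8*1)) = √(48711 + (9 - 3/8)) = √(48711 + 69/8) = √(389757/8) = √779514/4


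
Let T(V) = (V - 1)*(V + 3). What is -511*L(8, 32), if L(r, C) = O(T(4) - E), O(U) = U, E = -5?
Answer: -13286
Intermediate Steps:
T(V) = (-1 + V)*(3 + V)
L(r, C) = 26 (L(r, C) = (-3 + 4**2 + 2*4) - 1*(-5) = (-3 + 16 + 8) + 5 = 21 + 5 = 26)
-511*L(8, 32) = -511*26 = -13286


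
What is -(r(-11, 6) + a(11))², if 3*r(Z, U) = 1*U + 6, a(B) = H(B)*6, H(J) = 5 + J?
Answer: -10000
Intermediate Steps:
a(B) = 30 + 6*B (a(B) = (5 + B)*6 = 30 + 6*B)
r(Z, U) = 2 + U/3 (r(Z, U) = (1*U + 6)/3 = (U + 6)/3 = (6 + U)/3 = 2 + U/3)
-(r(-11, 6) + a(11))² = -((2 + (⅓)*6) + (30 + 6*11))² = -((2 + 2) + (30 + 66))² = -(4 + 96)² = -1*100² = -1*10000 = -10000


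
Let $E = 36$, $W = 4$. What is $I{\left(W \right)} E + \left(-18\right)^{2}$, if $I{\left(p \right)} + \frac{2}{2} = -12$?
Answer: $-144$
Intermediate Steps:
$I{\left(p \right)} = -13$ ($I{\left(p \right)} = -1 - 12 = -13$)
$I{\left(W \right)} E + \left(-18\right)^{2} = \left(-13\right) 36 + \left(-18\right)^{2} = -468 + 324 = -144$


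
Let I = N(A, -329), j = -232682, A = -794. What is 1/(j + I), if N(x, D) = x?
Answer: -1/233476 ≈ -4.2831e-6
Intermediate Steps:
I = -794
1/(j + I) = 1/(-232682 - 794) = 1/(-233476) = -1/233476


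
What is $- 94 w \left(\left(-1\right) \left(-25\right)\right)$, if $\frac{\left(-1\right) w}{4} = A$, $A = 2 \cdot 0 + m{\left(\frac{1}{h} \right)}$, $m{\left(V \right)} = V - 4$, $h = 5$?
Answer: $-35720$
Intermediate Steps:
$m{\left(V \right)} = -4 + V$
$A = - \frac{19}{5}$ ($A = 2 \cdot 0 - \left(4 - \frac{1}{5}\right) = 0 + \left(-4 + \frac{1}{5}\right) = 0 - \frac{19}{5} = - \frac{19}{5} \approx -3.8$)
$w = \frac{76}{5}$ ($w = \left(-4\right) \left(- \frac{19}{5}\right) = \frac{76}{5} \approx 15.2$)
$- 94 w \left(\left(-1\right) \left(-25\right)\right) = \left(-94\right) \frac{76}{5} \left(\left(-1\right) \left(-25\right)\right) = \left(- \frac{7144}{5}\right) 25 = -35720$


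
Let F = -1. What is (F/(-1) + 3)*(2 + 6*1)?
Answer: 32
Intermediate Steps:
(F/(-1) + 3)*(2 + 6*1) = (-1/(-1) + 3)*(2 + 6*1) = (-1*(-1) + 3)*(2 + 6) = (1 + 3)*8 = 4*8 = 32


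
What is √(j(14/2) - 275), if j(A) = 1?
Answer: I*√274 ≈ 16.553*I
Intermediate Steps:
√(j(14/2) - 275) = √(1 - 275) = √(-274) = I*√274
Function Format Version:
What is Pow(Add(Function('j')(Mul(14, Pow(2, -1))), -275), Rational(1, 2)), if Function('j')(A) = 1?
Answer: Mul(I, Pow(274, Rational(1, 2))) ≈ Mul(16.553, I)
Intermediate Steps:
Pow(Add(Function('j')(Mul(14, Pow(2, -1))), -275), Rational(1, 2)) = Pow(Add(1, -275), Rational(1, 2)) = Pow(-274, Rational(1, 2)) = Mul(I, Pow(274, Rational(1, 2)))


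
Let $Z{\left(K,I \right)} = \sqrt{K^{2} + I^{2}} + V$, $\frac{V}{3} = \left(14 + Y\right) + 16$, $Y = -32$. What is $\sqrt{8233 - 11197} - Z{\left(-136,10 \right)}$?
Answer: $6 - 2 \sqrt{4649} + 2 i \sqrt{741} \approx -130.37 + 54.443 i$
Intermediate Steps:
$V = -6$ ($V = 3 \left(\left(14 - 32\right) + 16\right) = 3 \left(-18 + 16\right) = 3 \left(-2\right) = -6$)
$Z{\left(K,I \right)} = -6 + \sqrt{I^{2} + K^{2}}$ ($Z{\left(K,I \right)} = \sqrt{K^{2} + I^{2}} - 6 = \sqrt{I^{2} + K^{2}} - 6 = -6 + \sqrt{I^{2} + K^{2}}$)
$\sqrt{8233 - 11197} - Z{\left(-136,10 \right)} = \sqrt{8233 - 11197} - \left(-6 + \sqrt{10^{2} + \left(-136\right)^{2}}\right) = \sqrt{-2964} - \left(-6 + \sqrt{100 + 18496}\right) = 2 i \sqrt{741} - \left(-6 + \sqrt{18596}\right) = 2 i \sqrt{741} - \left(-6 + 2 \sqrt{4649}\right) = 2 i \sqrt{741} + \left(6 - 2 \sqrt{4649}\right) = 6 - 2 \sqrt{4649} + 2 i \sqrt{741}$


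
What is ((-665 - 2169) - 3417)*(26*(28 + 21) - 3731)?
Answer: 15358707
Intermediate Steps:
((-665 - 2169) - 3417)*(26*(28 + 21) - 3731) = (-2834 - 3417)*(26*49 - 3731) = -6251*(1274 - 3731) = -6251*(-2457) = 15358707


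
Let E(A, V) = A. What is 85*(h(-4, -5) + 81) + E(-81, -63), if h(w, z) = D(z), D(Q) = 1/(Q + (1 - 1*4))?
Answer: 54347/8 ≈ 6793.4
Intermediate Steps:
D(Q) = 1/(-3 + Q) (D(Q) = 1/(Q + (1 - 4)) = 1/(Q - 3) = 1/(-3 + Q))
h(w, z) = 1/(-3 + z)
85*(h(-4, -5) + 81) + E(-81, -63) = 85*(1/(-3 - 5) + 81) - 81 = 85*(1/(-8) + 81) - 81 = 85*(-⅛ + 81) - 81 = 85*(647/8) - 81 = 54995/8 - 81 = 54347/8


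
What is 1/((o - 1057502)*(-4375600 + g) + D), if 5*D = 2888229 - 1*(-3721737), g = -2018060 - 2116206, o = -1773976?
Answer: 5/120477498419706 ≈ 4.1502e-14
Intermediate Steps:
g = -4134266
D = 6609966/5 (D = (2888229 - 1*(-3721737))/5 = (2888229 + 3721737)/5 = (⅕)*6609966 = 6609966/5 ≈ 1.3220e+6)
1/((o - 1057502)*(-4375600 + g) + D) = 1/((-1773976 - 1057502)*(-4375600 - 4134266) + 6609966/5) = 1/(-2831478*(-8509866) + 6609966/5) = 1/(24095498361948 + 6609966/5) = 1/(120477498419706/5) = 5/120477498419706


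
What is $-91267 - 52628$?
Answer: $-143895$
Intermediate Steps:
$-91267 - 52628 = -143895$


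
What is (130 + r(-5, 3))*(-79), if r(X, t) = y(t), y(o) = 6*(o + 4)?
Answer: -13588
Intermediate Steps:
y(o) = 24 + 6*o (y(o) = 6*(4 + o) = 24 + 6*o)
r(X, t) = 24 + 6*t
(130 + r(-5, 3))*(-79) = (130 + (24 + 6*3))*(-79) = (130 + (24 + 18))*(-79) = (130 + 42)*(-79) = 172*(-79) = -13588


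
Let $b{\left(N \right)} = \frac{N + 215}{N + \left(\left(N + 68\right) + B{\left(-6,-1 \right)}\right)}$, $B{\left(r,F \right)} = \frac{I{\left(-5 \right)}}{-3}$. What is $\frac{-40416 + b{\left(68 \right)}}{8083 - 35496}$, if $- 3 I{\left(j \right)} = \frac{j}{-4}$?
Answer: $\frac{297006996}{201458137} \approx 1.4743$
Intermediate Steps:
$I{\left(j \right)} = \frac{j}{12}$ ($I{\left(j \right)} = - \frac{j \frac{1}{-4}}{3} = - \frac{j \left(- \frac{1}{4}\right)}{3} = - \frac{\left(- \frac{1}{4}\right) j}{3} = \frac{j}{12}$)
$B{\left(r,F \right)} = \frac{5}{36}$ ($B{\left(r,F \right)} = \frac{\frac{1}{12} \left(-5\right)}{-3} = \left(- \frac{5}{12}\right) \left(- \frac{1}{3}\right) = \frac{5}{36}$)
$b{\left(N \right)} = \frac{215 + N}{\frac{2453}{36} + 2 N}$ ($b{\left(N \right)} = \frac{N + 215}{N + \left(\left(N + 68\right) + \frac{5}{36}\right)} = \frac{215 + N}{N + \left(\left(68 + N\right) + \frac{5}{36}\right)} = \frac{215 + N}{N + \left(\frac{2453}{36} + N\right)} = \frac{215 + N}{\frac{2453}{36} + 2 N}$)
$\frac{-40416 + b{\left(68 \right)}}{8083 - 35496} = \frac{-40416 + \frac{36 \left(215 + 68\right)}{2453 + 72 \cdot 68}}{8083 - 35496} = \frac{-40416 + 36 \frac{1}{2453 + 4896} \cdot 283}{-27413} = \left(-40416 + 36 \cdot \frac{1}{7349} \cdot 283\right) \left(- \frac{1}{27413}\right) = \left(-40416 + \frac{10188}{7349}\right) \left(- \frac{1}{27413}\right) = \left(- \frac{297006996}{7349}\right) \left(- \frac{1}{27413}\right) = \frac{297006996}{201458137}$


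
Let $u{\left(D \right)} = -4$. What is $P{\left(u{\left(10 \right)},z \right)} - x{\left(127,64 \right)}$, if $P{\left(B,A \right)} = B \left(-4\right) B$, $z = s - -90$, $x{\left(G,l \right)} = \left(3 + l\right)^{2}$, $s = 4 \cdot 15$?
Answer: $-4553$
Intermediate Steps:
$s = 60$
$z = 150$ ($z = 60 - -90 = 60 + 90 = 150$)
$P{\left(B,A \right)} = - 4 B^{2}$ ($P{\left(B,A \right)} = - 4 B B = - 4 B^{2}$)
$P{\left(u{\left(10 \right)},z \right)} - x{\left(127,64 \right)} = - 4 \left(-4\right)^{2} - \left(3 + 64\right)^{2} = \left(-4\right) 16 - 67^{2} = -64 - 4489 = -4553$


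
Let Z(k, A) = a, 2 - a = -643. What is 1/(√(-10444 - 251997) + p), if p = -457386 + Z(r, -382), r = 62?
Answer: -456741/208612603522 - I*√262441/208612603522 ≈ -2.1894e-6 - 2.4557e-9*I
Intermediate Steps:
a = 645 (a = 2 - 1*(-643) = 2 + 643 = 645)
Z(k, A) = 645
p = -456741 (p = -457386 + 645 = -456741)
1/(√(-10444 - 251997) + p) = 1/(√(-10444 - 251997) - 456741) = 1/(√(-262441) - 456741) = 1/(I*√262441 - 456741) = 1/(-456741 + I*√262441)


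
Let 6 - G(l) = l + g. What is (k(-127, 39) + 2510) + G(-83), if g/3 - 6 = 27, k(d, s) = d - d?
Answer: 2500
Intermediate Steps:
k(d, s) = 0
g = 99 (g = 18 + 3*27 = 18 + 81 = 99)
G(l) = -93 - l (G(l) = 6 - (l + 99) = 6 - (99 + l) = 6 + (-99 - l) = -93 - l)
(k(-127, 39) + 2510) + G(-83) = (0 + 2510) + (-93 - 1*(-83)) = 2510 + (-93 + 83) = 2510 - 10 = 2500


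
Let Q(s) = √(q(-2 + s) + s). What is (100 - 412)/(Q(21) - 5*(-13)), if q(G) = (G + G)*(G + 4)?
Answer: -676/111 + 52*√895/555 ≈ -3.2871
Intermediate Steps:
q(G) = 2*G*(4 + G) (q(G) = (2*G)*(4 + G) = 2*G*(4 + G))
Q(s) = √(s + 2*(-2 + s)*(2 + s)) (Q(s) = √(2*(-2 + s)*(4 + (-2 + s)) + s) = √(2*(-2 + s)*(2 + s) + s) = √(s + 2*(-2 + s)*(2 + s)))
(100 - 412)/(Q(21) - 5*(-13)) = (100 - 412)/(√(-8 + 21 + 2*21²) - 5*(-13)) = -312/(√(-8 + 21 + 2*441) + 65) = -312/(√(-8 + 21 + 882) + 65) = -312/(√895 + 65) = -312/(65 + √895)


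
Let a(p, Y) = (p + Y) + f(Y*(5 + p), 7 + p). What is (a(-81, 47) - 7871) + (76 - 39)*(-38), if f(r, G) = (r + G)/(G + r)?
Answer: -9310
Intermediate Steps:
f(r, G) = 1 (f(r, G) = (G + r)/(G + r) = 1)
a(p, Y) = 1 + Y + p (a(p, Y) = (p + Y) + 1 = (Y + p) + 1 = 1 + Y + p)
(a(-81, 47) - 7871) + (76 - 39)*(-38) = ((1 + 47 - 81) - 7871) + (76 - 39)*(-38) = (-33 - 7871) + 37*(-38) = -7904 - 1406 = -9310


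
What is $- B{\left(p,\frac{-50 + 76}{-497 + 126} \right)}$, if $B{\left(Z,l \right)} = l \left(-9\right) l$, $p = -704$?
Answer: $\frac{6084}{137641} \approx 0.044202$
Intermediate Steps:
$B{\left(Z,l \right)} = - 9 l^{2}$ ($B{\left(Z,l \right)} = - 9 l l = - 9 l^{2}$)
$- B{\left(p,\frac{-50 + 76}{-497 + 126} \right)} = - \left(-9\right) \left(\frac{-50 + 76}{-497 + 126}\right)^{2} = - \left(-9\right) \left(\frac{26}{-371}\right)^{2} = - \left(-9\right) \left(26 \left(- \frac{1}{371}\right)\right)^{2} = - \left(-9\right) \left(- \frac{26}{371}\right)^{2} = - \frac{\left(-9\right) 676}{137641} = \left(-1\right) \left(- \frac{6084}{137641}\right) = \frac{6084}{137641}$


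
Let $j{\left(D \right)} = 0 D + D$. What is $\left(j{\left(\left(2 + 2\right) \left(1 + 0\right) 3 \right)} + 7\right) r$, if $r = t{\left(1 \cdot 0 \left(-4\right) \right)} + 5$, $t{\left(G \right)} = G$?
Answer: $95$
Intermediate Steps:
$r = 5$ ($r = 1 \cdot 0 \left(-4\right) + 5 = 0 \left(-4\right) + 5 = 0 + 5 = 5$)
$j{\left(D \right)} = D$ ($j{\left(D \right)} = 0 + D = D$)
$\left(j{\left(\left(2 + 2\right) \left(1 + 0\right) 3 \right)} + 7\right) r = \left(\left(2 + 2\right) \left(1 + 0\right) 3 + 7\right) 5 = \left(4 \cdot 1 \cdot 3 + 7\right) 5 = \left(4 \cdot 3 + 7\right) 5 = \left(12 + 7\right) 5 = 19 \cdot 5 = 95$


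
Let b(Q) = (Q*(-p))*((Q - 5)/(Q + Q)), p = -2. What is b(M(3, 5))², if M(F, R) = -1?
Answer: 36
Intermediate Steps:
b(Q) = -5 + Q (b(Q) = (Q*(-1*(-2)))*((Q - 5)/(Q + Q)) = (Q*2)*((-5 + Q)/((2*Q))) = (2*Q)*((-5 + Q)*(1/(2*Q))) = (2*Q)*((-5 + Q)/(2*Q)) = -5 + Q)
b(M(3, 5))² = (-5 - 1)² = (-6)² = 36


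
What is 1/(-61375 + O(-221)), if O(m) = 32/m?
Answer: -221/13563907 ≈ -1.6293e-5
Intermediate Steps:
1/(-61375 + O(-221)) = 1/(-61375 + 32/(-221)) = 1/(-61375 + 32*(-1/221)) = 1/(-61375 - 32/221) = 1/(-13563907/221) = -221/13563907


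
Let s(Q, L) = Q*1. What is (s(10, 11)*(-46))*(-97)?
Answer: 44620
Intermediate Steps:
s(Q, L) = Q
(s(10, 11)*(-46))*(-97) = (10*(-46))*(-97) = -460*(-97) = 44620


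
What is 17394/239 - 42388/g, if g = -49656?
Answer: 218461799/2966946 ≈ 73.632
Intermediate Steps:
17394/239 - 42388/g = 17394/239 - 42388/(-49656) = 17394*(1/239) - 42388*(-1/49656) = 17394/239 + 10597/12414 = 218461799/2966946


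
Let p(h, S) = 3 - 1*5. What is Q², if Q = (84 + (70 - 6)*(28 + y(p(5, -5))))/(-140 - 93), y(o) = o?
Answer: 3055504/54289 ≈ 56.282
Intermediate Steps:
p(h, S) = -2 (p(h, S) = 3 - 5 = -2)
Q = -1748/233 (Q = (84 + (70 - 6)*(28 - 2))/(-140 - 93) = (84 + 64*26)/(-233) = (84 + 1664)*(-1/233) = 1748*(-1/233) = -1748/233 ≈ -7.5021)
Q² = (-1748/233)² = 3055504/54289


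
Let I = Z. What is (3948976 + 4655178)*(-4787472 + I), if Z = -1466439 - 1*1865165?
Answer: -69857780241704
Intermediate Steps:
Z = -3331604 (Z = -1466439 - 1865165 = -3331604)
I = -3331604
(3948976 + 4655178)*(-4787472 + I) = (3948976 + 4655178)*(-4787472 - 3331604) = 8604154*(-8119076) = -69857780241704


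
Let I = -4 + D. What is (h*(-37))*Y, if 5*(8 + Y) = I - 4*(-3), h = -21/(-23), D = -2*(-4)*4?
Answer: 0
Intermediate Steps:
D = 32 (D = 8*4 = 32)
I = 28 (I = -4 + 32 = 28)
h = 21/23 (h = -21*(-1/23) = 21/23 ≈ 0.91304)
Y = 0 (Y = -8 + (28 - 4*(-3))/5 = -8 + (28 + 12)/5 = -8 + (⅕)*40 = -8 + 8 = 0)
(h*(-37))*Y = ((21/23)*(-37))*0 = -777/23*0 = 0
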